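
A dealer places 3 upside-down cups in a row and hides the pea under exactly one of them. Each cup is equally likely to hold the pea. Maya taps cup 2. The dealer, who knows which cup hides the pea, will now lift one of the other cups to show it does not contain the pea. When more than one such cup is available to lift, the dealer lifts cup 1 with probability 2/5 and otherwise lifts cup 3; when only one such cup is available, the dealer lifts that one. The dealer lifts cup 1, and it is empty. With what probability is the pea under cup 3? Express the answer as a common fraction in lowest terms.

5/7

Apply Bayes' rule, conditioning on where the pea actually is.
If it is under cup 1 (prior 1/3): the dealer opened cup 1, so this case is ruled out; weight (1/3)·0 = 0.
If it is under cup 2 (prior 1/3): cup 1 is available, opened with probability 2/5; weight (1/3)·(2/5) = 2/15.
If it is under cup 3 (prior 1/3): only cup 1 is available, probability 1; weight (1/3)·1 = 1/3.
The weights sum to 7/15.
So P(the pea under cup 3 | the dealer opened cup 1) = (1/3) / (7/15) = 5/7.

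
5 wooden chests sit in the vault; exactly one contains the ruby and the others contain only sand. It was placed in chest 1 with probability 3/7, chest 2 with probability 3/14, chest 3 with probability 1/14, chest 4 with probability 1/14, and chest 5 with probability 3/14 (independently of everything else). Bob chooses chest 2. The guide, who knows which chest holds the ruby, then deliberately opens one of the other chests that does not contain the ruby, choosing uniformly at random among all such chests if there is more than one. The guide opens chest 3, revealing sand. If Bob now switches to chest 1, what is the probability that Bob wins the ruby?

Apply Bayes' rule, conditioning on where the ruby actually is.
If it is in chest 1 (prior 3/7): the guide has 3 equally likely choices, so probability 1/3; weight (3/7)·(1/3) = 1/7.
If it is in chest 2 (prior 3/14): the guide has 4 equally likely choices, so probability 1/4; weight (3/14)·(1/4) = 3/56.
If it is in chest 3 (prior 1/14): the guide opened chest 3, so this case is ruled out; weight (1/14)·0 = 0.
If it is in chest 4 (prior 1/14): the guide has 3 equally likely choices, so probability 1/3; weight (1/14)·(1/3) = 1/42.
If it is in chest 5 (prior 3/14): the guide has 3 equally likely choices, so probability 1/3; weight (3/14)·(1/3) = 1/14.
The weights sum to 7/24.
So P(the ruby in chest 1 | the guide opened chest 3) = (1/7) / (7/24) = 24/49.

24/49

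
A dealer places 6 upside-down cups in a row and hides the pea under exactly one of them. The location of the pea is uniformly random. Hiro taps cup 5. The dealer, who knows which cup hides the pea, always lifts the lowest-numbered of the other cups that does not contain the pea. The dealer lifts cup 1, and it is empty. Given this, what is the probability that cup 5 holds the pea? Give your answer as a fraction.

1/5

Condition on the true location of the pea.
If it is under cup 1 (prior 1/6): the dealer opened cup 1, so this case is ruled out; weight (1/6)·0 = 0.
If it is under any of cups 2, 3, 4, 5, and 6 (prior 1/6 each): cup 1 is the lowest-numbered option available, probability 1; weight (1/6)·1 = 1/6 each.
The weights sum to 5/6.
So P(the pea under cup 5 | the dealer opened cup 1) = (1/6) / (5/6) = 1/5.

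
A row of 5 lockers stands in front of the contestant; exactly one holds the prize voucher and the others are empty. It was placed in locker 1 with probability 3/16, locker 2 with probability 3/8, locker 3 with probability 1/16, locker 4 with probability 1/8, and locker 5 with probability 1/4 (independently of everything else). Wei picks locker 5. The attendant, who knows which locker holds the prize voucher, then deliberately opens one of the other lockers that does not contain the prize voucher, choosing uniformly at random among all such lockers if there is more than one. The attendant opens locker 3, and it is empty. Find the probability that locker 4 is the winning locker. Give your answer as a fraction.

1/7

Condition on the true location of the prize voucher.
If it is in locker 1 (prior 3/16): the attendant has 3 equally likely choices, so probability 1/3; weight (3/16)·(1/3) = 1/16.
If it is in locker 2 (prior 3/8): the attendant has 3 equally likely choices, so probability 1/3; weight (3/8)·(1/3) = 1/8.
If it is in locker 3 (prior 1/16): the attendant opened locker 3, so this case is ruled out; weight (1/16)·0 = 0.
If it is in locker 4 (prior 1/8): the attendant has 3 equally likely choices, so probability 1/3; weight (1/8)·(1/3) = 1/24.
If it is in locker 5 (prior 1/4): the attendant has 4 equally likely choices, so probability 1/4; weight (1/4)·(1/4) = 1/16.
The weights sum to 7/24.
So P(the prize voucher in locker 4 | the attendant opened locker 3) = (1/24) / (7/24) = 1/7.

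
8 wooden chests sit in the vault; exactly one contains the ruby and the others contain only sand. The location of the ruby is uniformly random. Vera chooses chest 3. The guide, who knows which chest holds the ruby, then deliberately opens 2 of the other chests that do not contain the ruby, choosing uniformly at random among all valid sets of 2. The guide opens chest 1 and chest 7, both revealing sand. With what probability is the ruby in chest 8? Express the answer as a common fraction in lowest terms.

7/40

Condition on the true location of the ruby.
If it is in either of chests 1 and 7 (prior 1/8 each): that chest was opened and seen not to hold the prize — ruled out; weight (1/8)·0 = 0 each.
If it is in any of chests 2, 4, 5, 6, and 8 (prior 1/8 each): the guide has 15 equally likely choices, so probability 1/15; weight (1/8)·(1/15) = 1/120 each.
If it is in chest 3 (prior 1/8): the guide has 21 equally likely choices, so probability 1/21; weight (1/8)·(1/21) = 1/168.
The weights sum to 1/21.
So P(the ruby in chest 8 | the guide opened chest 1 and chest 7) = (1/120) / (1/21) = 7/40.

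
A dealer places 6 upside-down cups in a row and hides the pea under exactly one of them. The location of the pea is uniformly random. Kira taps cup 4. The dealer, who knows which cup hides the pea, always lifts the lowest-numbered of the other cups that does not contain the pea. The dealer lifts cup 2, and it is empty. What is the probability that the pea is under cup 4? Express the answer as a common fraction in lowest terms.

Apply Bayes' rule, conditioning on where the pea actually is.
If it is under cup 1 (prior 1/6): cup 2 is the lowest-numbered option available, probability 1; weight (1/6)·1 = 1/6.
If it is under cup 2 (prior 1/6): the dealer opened cup 2, so this case is ruled out; weight (1/6)·0 = 0.
If it is under any of cups 3, 4, 5, and 6 (prior 1/6 each): the dealer would have opened cup 1 instead, probability 0; weight (1/6)·0 = 0 each.
The weights sum to 1/6.
So P(the pea under cup 4 | the dealer opened cup 2) = 0 / (1/6) = 0.

0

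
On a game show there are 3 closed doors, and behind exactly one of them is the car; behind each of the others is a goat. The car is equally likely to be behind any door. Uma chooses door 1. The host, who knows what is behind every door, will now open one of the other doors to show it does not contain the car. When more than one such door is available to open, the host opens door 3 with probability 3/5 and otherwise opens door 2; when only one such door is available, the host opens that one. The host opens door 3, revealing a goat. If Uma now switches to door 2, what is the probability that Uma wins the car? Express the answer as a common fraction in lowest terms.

Apply Bayes' rule, conditioning on where the car actually is.
If it is behind door 1 (prior 1/3): door 3 is available, opened with probability 3/5; weight (1/3)·(3/5) = 1/5.
If it is behind door 2 (prior 1/3): only door 3 is available, probability 1; weight (1/3)·1 = 1/3.
If it is behind door 3 (prior 1/3): the host opened door 3, so this case is ruled out; weight (1/3)·0 = 0.
The weights sum to 8/15.
So P(the car behind door 2 | the host opened door 3) = (1/3) / (8/15) = 5/8.

5/8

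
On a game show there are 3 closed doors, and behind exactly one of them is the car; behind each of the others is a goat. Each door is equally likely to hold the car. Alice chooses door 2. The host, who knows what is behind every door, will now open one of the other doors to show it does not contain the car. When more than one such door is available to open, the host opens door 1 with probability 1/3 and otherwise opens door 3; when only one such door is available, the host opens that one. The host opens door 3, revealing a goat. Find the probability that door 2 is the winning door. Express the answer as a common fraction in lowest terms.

Apply Bayes' rule, conditioning on where the car actually is.
If it is behind door 1 (prior 1/3): only door 3 is available, probability 1; weight (1/3)·1 = 1/3.
If it is behind door 2 (prior 1/3): door 1 is available but not opened, probability 2/3; weight (1/3)·(2/3) = 2/9.
If it is behind door 3 (prior 1/3): the host opened door 3, so this case is ruled out; weight (1/3)·0 = 0.
The weights sum to 5/9.
So P(the car behind door 2 | the host opened door 3) = (2/9) / (5/9) = 2/5.

2/5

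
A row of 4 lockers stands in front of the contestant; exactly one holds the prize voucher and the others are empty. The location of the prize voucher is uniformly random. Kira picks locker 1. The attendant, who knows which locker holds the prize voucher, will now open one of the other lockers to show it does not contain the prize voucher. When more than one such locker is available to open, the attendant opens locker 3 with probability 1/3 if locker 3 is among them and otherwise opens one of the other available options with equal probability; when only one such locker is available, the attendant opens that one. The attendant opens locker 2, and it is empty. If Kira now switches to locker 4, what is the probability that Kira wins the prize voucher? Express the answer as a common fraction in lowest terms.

Consider each possible location of the prize voucher in turn.
If it is in locker 1 (prior 1/4): locker 3 is available but not opened; locker 2 gets probability (1 − 1/3)/2 = 1/3; weight (1/4)·(1/3) = 1/12.
If it is in locker 2 (prior 1/4): the attendant opened locker 2, so this case is ruled out; weight (1/4)·0 = 0.
If it is in locker 3 (prior 1/4): locker 3 holds the prize so is unavailable; the attendant chooses uniformly among the 2 others, probability 1/2; weight (1/4)·(1/2) = 1/8.
If it is in locker 4 (prior 1/4): locker 3 is available but not opened, probability 2/3; weight (1/4)·(2/3) = 1/6.
The weights sum to 3/8.
So P(the prize voucher in locker 4 | the attendant opened locker 2) = (1/6) / (3/8) = 4/9.

4/9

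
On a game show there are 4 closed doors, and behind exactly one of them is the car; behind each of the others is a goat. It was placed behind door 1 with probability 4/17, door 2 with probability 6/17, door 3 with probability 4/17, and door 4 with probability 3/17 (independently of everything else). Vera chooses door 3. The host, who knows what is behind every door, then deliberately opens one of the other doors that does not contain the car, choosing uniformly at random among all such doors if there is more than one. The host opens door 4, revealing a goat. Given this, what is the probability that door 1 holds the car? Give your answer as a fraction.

Condition on the true location of the car.
If it is behind door 1 (prior 4/17): the host has 2 equally likely choices, so probability 1/2; weight (4/17)·(1/2) = 2/17.
If it is behind door 2 (prior 6/17): the host has 2 equally likely choices, so probability 1/2; weight (6/17)·(1/2) = 3/17.
If it is behind door 3 (prior 4/17): the host has 3 equally likely choices, so probability 1/3; weight (4/17)·(1/3) = 4/51.
If it is behind door 4 (prior 3/17): the host opened door 4, so this case is ruled out; weight (3/17)·0 = 0.
The weights sum to 19/51.
So P(the car behind door 1 | the host opened door 4) = (2/17) / (19/51) = 6/19.

6/19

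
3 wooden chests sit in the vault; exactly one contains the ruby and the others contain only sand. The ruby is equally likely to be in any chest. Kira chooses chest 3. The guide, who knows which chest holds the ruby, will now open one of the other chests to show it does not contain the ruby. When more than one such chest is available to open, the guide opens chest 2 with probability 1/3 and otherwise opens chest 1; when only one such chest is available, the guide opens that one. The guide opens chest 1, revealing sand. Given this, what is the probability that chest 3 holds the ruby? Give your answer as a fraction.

Consider each possible location of the ruby in turn.
If it is in chest 1 (prior 1/3): the guide opened chest 1, so this case is ruled out; weight (1/3)·0 = 0.
If it is in chest 2 (prior 1/3): only chest 1 is available, probability 1; weight (1/3)·1 = 1/3.
If it is in chest 3 (prior 1/3): chest 2 is available but not opened, probability 2/3; weight (1/3)·(2/3) = 2/9.
The weights sum to 5/9.
So P(the ruby in chest 3 | the guide opened chest 1) = (2/9) / (5/9) = 2/5.

2/5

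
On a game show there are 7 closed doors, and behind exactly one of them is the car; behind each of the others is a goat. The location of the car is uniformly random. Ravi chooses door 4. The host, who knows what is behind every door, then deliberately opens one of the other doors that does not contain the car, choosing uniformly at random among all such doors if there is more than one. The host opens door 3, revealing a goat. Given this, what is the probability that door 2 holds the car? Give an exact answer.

Apply Bayes' rule, conditioning on where the car actually is.
If it is behind any of doors 1, 2, 5, 6, and 7 (prior 1/7 each): the host has 5 equally likely choices, so probability 1/5; weight (1/7)·(1/5) = 1/35 each.
If it is behind door 3 (prior 1/7): the host opened door 3, so this case is ruled out; weight (1/7)·0 = 0.
If it is behind door 4 (prior 1/7): the host has 6 equally likely choices, so probability 1/6; weight (1/7)·(1/6) = 1/42.
The weights sum to 1/6.
So P(the car behind door 2 | the host opened door 3) = (1/35) / (1/6) = 6/35.

6/35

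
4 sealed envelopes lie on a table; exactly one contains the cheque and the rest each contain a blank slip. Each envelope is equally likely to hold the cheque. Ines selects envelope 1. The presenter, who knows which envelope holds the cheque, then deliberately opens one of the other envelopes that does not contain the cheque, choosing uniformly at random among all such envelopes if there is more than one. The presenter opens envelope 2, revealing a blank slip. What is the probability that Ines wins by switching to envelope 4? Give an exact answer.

Consider each possible location of the cheque in turn.
If it is in envelope 1 (prior 1/4): the presenter has 3 equally likely choices, so probability 1/3; weight (1/4)·(1/3) = 1/12.
If it is in envelope 2 (prior 1/4): the presenter opened envelope 2, so this case is ruled out; weight (1/4)·0 = 0.
If it is in either of envelopes 3 and 4 (prior 1/4 each): the presenter has 2 equally likely choices, so probability 1/2; weight (1/4)·(1/2) = 1/8 each.
The weights sum to 1/3.
So P(the cheque in envelope 4 | the presenter opened envelope 2) = (1/8) / (1/3) = 3/8.

3/8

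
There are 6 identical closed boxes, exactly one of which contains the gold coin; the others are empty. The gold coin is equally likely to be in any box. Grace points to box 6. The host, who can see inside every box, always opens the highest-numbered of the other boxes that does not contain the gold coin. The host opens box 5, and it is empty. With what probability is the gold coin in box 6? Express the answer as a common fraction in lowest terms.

Consider each possible location of the gold coin in turn.
If it is in any of boxes 1, 2, 3, 4, and 6 (prior 1/6 each): box 5 is the highest-numbered option available, probability 1; weight (1/6)·1 = 1/6 each.
If it is in box 5 (prior 1/6): the host opened box 5, so this case is ruled out; weight (1/6)·0 = 0.
The weights sum to 5/6.
So P(the gold coin in box 6 | the host opened box 5) = (1/6) / (5/6) = 1/5.

1/5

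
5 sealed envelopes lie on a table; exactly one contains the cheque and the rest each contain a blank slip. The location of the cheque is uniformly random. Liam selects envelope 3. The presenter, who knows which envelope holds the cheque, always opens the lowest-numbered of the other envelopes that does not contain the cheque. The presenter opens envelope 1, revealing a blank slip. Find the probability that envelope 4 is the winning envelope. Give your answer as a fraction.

Apply Bayes' rule, conditioning on where the cheque actually is.
If it is in envelope 1 (prior 1/5): the presenter opened envelope 1, so this case is ruled out; weight (1/5)·0 = 0.
If it is in any of envelopes 2, 3, 4, and 5 (prior 1/5 each): envelope 1 is the lowest-numbered option available, probability 1; weight (1/5)·1 = 1/5 each.
The weights sum to 4/5.
So P(the cheque in envelope 4 | the presenter opened envelope 1) = (1/5) / (4/5) = 1/4.

1/4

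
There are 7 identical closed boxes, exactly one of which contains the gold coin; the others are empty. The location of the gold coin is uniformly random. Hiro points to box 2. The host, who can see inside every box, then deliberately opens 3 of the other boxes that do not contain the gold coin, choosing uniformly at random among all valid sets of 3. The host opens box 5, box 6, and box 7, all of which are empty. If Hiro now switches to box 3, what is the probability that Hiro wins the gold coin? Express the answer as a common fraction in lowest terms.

Condition on the true location of the gold coin.
If it is in any of boxes 1, 3, and 4 (prior 1/7 each): the host has 10 equally likely choices, so probability 1/10; weight (1/7)·(1/10) = 1/70 each.
If it is in box 2 (prior 1/7): the host has 20 equally likely choices, so probability 1/20; weight (1/7)·(1/20) = 1/140.
If it is in any of boxes 5, 6, and 7 (prior 1/7 each): that box was opened and seen not to hold the prize — ruled out; weight (1/7)·0 = 0 each.
The weights sum to 1/20.
So P(the gold coin in box 3 | the host opened box 5, box 6, and box 7) = (1/70) / (1/20) = 2/7.

2/7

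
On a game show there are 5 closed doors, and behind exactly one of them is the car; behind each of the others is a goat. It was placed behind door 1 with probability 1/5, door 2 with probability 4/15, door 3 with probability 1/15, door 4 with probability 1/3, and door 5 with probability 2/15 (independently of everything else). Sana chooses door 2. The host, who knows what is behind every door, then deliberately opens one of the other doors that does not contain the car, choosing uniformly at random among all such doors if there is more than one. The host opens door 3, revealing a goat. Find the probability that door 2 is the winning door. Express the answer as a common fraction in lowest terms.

Apply Bayes' rule, conditioning on where the car actually is.
If it is behind door 1 (prior 1/5): the host has 3 equally likely choices, so probability 1/3; weight (1/5)·(1/3) = 1/15.
If it is behind door 2 (prior 4/15): the host has 4 equally likely choices, so probability 1/4; weight (4/15)·(1/4) = 1/15.
If it is behind door 3 (prior 1/15): the host opened door 3, so this case is ruled out; weight (1/15)·0 = 0.
If it is behind door 4 (prior 1/3): the host has 3 equally likely choices, so probability 1/3; weight (1/3)·(1/3) = 1/9.
If it is behind door 5 (prior 2/15): the host has 3 equally likely choices, so probability 1/3; weight (2/15)·(1/3) = 2/45.
The weights sum to 13/45.
So P(the car behind door 2 | the host opened door 3) = (1/15) / (13/45) = 3/13.

3/13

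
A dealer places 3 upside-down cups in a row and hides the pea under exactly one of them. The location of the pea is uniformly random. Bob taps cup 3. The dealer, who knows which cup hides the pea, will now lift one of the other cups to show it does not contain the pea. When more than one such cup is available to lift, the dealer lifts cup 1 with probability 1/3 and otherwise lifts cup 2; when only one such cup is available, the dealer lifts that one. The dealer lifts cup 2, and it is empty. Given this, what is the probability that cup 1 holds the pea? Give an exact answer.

Apply Bayes' rule, conditioning on where the pea actually is.
If it is under cup 1 (prior 1/3): only cup 2 is available, probability 1; weight (1/3)·1 = 1/3.
If it is under cup 2 (prior 1/3): the dealer opened cup 2, so this case is ruled out; weight (1/3)·0 = 0.
If it is under cup 3 (prior 1/3): cup 1 is available but not opened, probability 2/3; weight (1/3)·(2/3) = 2/9.
The weights sum to 5/9.
So P(the pea under cup 1 | the dealer opened cup 2) = (1/3) / (5/9) = 3/5.

3/5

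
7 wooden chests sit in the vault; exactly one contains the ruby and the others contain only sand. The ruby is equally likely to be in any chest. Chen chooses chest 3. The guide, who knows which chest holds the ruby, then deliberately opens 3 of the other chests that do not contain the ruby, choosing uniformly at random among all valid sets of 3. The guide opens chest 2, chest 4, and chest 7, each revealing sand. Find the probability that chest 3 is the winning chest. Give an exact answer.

Apply Bayes' rule, conditioning on where the ruby actually is.
If it is in any of chests 1, 5, and 6 (prior 1/7 each): the guide has 10 equally likely choices, so probability 1/10; weight (1/7)·(1/10) = 1/70 each.
If it is in any of chests 2, 4, and 7 (prior 1/7 each): that chest was opened and seen not to hold the prize — ruled out; weight (1/7)·0 = 0 each.
If it is in chest 3 (prior 1/7): the guide has 20 equally likely choices, so probability 1/20; weight (1/7)·(1/20) = 1/140.
The weights sum to 1/20.
So P(the ruby in chest 3 | the guide opened chest 2, chest 4, and chest 7) = (1/140) / (1/20) = 1/7.

1/7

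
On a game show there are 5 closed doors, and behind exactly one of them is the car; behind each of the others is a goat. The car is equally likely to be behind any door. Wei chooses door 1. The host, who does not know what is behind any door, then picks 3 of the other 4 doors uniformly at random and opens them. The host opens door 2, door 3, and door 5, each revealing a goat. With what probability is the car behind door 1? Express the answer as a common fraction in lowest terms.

1/2

Apply Bayes' rule, conditioning on where the car actually is.
If it is behind either of doors 1 and 4 (prior 1/5 each): the host picks exactly this set with probability 1/4 regardless, and none is the prize; weight (1/5)·(1/4) = 1/20 each.
If it is behind any of doors 2, 3, and 5 (prior 1/5 each): that door was opened and seen not to hold the prize — ruled out; weight (1/5)·0 = 0 each.
The weights sum to 1/10.
So P(the car behind door 1 | the host opened door 2, door 3, and door 5) = (1/20) / (1/10) = 1/2.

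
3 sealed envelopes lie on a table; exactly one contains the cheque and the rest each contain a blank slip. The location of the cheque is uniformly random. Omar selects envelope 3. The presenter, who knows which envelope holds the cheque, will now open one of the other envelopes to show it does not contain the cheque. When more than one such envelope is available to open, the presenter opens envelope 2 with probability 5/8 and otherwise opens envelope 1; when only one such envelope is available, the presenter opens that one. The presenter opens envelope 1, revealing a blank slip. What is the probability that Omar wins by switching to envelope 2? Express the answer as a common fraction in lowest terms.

Condition on the true location of the cheque.
If it is in envelope 1 (prior 1/3): the presenter opened envelope 1, so this case is ruled out; weight (1/3)·0 = 0.
If it is in envelope 2 (prior 1/3): only envelope 1 is available, probability 1; weight (1/3)·1 = 1/3.
If it is in envelope 3 (prior 1/3): envelope 2 is available but not opened, probability 3/8; weight (1/3)·(3/8) = 1/8.
The weights sum to 11/24.
So P(the cheque in envelope 2 | the presenter opened envelope 1) = (1/3) / (11/24) = 8/11.

8/11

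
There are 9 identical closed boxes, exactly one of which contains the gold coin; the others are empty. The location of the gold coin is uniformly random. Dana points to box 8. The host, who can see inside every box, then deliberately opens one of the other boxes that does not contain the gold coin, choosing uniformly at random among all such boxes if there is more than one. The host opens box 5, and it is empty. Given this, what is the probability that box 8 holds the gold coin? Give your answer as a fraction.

Consider each possible location of the gold coin in turn.
If it is in any of boxes 1, 2, 3, 4, 6, 7, and 9 (prior 1/9 each): the host has 7 equally likely choices, so probability 1/7; weight (1/9)·(1/7) = 1/63 each.
If it is in box 5 (prior 1/9): the host opened box 5, so this case is ruled out; weight (1/9)·0 = 0.
If it is in box 8 (prior 1/9): the host has 8 equally likely choices, so probability 1/8; weight (1/9)·(1/8) = 1/72.
The weights sum to 1/8.
So P(the gold coin in box 8 | the host opened box 5) = (1/72) / (1/8) = 1/9.

1/9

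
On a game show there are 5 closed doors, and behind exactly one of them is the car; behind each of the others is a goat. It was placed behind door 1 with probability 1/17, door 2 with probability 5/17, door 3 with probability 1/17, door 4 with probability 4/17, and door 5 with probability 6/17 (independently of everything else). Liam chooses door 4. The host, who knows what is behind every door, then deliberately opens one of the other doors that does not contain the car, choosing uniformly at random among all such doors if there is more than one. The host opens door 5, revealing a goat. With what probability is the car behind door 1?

1/10

Apply Bayes' rule, conditioning on where the car actually is.
If it is behind either of doors 1 and 3 (prior 1/17 each): the host has 3 equally likely choices, so probability 1/3; weight (1/17)·(1/3) = 1/51 each.
If it is behind door 2 (prior 5/17): the host has 3 equally likely choices, so probability 1/3; weight (5/17)·(1/3) = 5/51.
If it is behind door 4 (prior 4/17): the host has 4 equally likely choices, so probability 1/4; weight (4/17)·(1/4) = 1/17.
If it is behind door 5 (prior 6/17): the host opened door 5, so this case is ruled out; weight (6/17)·0 = 0.
The weights sum to 10/51.
So P(the car behind door 1 | the host opened door 5) = (1/51) / (10/51) = 1/10.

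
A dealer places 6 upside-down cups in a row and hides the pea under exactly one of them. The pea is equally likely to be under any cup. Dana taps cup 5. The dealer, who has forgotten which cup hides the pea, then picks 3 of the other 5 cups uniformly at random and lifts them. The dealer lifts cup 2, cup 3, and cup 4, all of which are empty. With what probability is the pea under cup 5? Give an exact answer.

1/3

Consider each possible location of the pea in turn.
If it is under any of cups 1, 5, and 6 (prior 1/6 each): the dealer picks exactly this set with probability 1/10 regardless, and none is the prize; weight (1/6)·(1/10) = 1/60 each.
If it is under any of cups 2, 3, and 4 (prior 1/6 each): that cup was opened and seen not to hold the prize — ruled out; weight (1/6)·0 = 0 each.
The weights sum to 1/20.
So P(the pea under cup 5 | the dealer opened cup 2, cup 3, and cup 4) = (1/60) / (1/20) = 1/3.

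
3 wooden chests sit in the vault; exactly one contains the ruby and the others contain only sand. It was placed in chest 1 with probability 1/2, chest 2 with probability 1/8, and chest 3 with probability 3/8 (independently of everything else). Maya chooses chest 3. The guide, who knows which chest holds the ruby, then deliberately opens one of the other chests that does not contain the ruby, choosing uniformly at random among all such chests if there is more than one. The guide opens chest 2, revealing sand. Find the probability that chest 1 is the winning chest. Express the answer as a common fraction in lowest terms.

8/11

Condition on the true location of the ruby.
If it is in chest 1 (prior 1/2): the guide has no choice, probability 1; weight (1/2)·1 = 1/2.
If it is in chest 2 (prior 1/8): the guide opened chest 2, so this case is ruled out; weight (1/8)·0 = 0.
If it is in chest 3 (prior 3/8): the guide has 2 equally likely choices, so probability 1/2; weight (3/8)·(1/2) = 3/16.
The weights sum to 11/16.
So P(the ruby in chest 1 | the guide opened chest 2) = (1/2) / (11/16) = 8/11.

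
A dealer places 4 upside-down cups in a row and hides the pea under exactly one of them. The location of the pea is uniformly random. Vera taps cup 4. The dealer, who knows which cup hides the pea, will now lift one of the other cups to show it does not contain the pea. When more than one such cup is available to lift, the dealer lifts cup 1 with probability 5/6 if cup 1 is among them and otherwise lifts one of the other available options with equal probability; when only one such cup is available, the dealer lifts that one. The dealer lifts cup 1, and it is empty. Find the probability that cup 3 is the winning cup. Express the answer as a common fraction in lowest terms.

Condition on the true location of the pea.
If it is under cup 1 (prior 1/4): the dealer opened cup 1, so this case is ruled out; weight (1/4)·0 = 0.
If it is under any of cups 2, 3, and 4 (prior 1/4 each): cup 1 is available, opened with probability 5/6; weight (1/4)·(5/6) = 5/24 each.
The weights sum to 5/8.
So P(the pea under cup 3 | the dealer opened cup 1) = (5/24) / (5/8) = 1/3.

1/3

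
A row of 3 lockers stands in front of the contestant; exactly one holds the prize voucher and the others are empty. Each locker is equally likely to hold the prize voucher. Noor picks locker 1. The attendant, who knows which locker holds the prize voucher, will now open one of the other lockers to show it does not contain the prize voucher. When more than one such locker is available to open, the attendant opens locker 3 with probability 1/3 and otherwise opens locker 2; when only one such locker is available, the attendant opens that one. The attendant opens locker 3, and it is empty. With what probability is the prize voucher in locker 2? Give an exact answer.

3/4

Apply Bayes' rule, conditioning on where the prize voucher actually is.
If it is in locker 1 (prior 1/3): locker 3 is available, opened with probability 1/3; weight (1/3)·(1/3) = 1/9.
If it is in locker 2 (prior 1/3): only locker 3 is available, probability 1; weight (1/3)·1 = 1/3.
If it is in locker 3 (prior 1/3): the attendant opened locker 3, so this case is ruled out; weight (1/3)·0 = 0.
The weights sum to 4/9.
So P(the prize voucher in locker 2 | the attendant opened locker 3) = (1/3) / (4/9) = 3/4.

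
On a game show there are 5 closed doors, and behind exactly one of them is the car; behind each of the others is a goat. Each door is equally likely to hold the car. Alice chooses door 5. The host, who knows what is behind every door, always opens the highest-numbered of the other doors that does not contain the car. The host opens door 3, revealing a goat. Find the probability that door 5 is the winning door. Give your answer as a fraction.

0

Consider each possible location of the car in turn.
If it is behind any of doors 1, 2, and 5 (prior 1/5 each): the host would have opened door 4 instead, probability 0; weight (1/5)·0 = 0 each.
If it is behind door 3 (prior 1/5): the host opened door 3, so this case is ruled out; weight (1/5)·0 = 0.
If it is behind door 4 (prior 1/5): door 3 is the highest-numbered option available, probability 1; weight (1/5)·1 = 1/5.
The weights sum to 1/5.
So P(the car behind door 5 | the host opened door 3) = 0 / (1/5) = 0.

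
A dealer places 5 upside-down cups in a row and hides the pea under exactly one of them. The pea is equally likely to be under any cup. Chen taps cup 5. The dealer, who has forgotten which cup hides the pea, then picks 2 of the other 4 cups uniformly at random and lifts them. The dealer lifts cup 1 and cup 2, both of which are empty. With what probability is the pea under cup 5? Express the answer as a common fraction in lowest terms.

1/3

Apply Bayes' rule, conditioning on where the pea actually is.
If it is under either of cups 1 and 2 (prior 1/5 each): that cup was opened and seen not to hold the prize — ruled out; weight (1/5)·0 = 0 each.
If it is under any of cups 3, 4, and 5 (prior 1/5 each): the dealer picks exactly this set with probability 1/6 regardless, and none is the prize; weight (1/5)·(1/6) = 1/30 each.
The weights sum to 1/10.
So P(the pea under cup 5 | the dealer opened cup 1 and cup 2) = (1/30) / (1/10) = 1/3.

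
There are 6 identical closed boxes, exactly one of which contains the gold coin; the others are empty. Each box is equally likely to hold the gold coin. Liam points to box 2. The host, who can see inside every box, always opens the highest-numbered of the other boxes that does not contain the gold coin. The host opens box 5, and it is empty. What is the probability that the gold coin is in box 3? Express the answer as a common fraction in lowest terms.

Consider each possible location of the gold coin in turn.
If it is in any of boxes 1, 2, 3, and 4 (prior 1/6 each): the host would have opened box 6 instead, probability 0; weight (1/6)·0 = 0 each.
If it is in box 5 (prior 1/6): the host opened box 5, so this case is ruled out; weight (1/6)·0 = 0.
If it is in box 6 (prior 1/6): box 5 is the highest-numbered option available, probability 1; weight (1/6)·1 = 1/6.
The weights sum to 1/6.
So P(the gold coin in box 3 | the host opened box 5) = 0 / (1/6) = 0.

0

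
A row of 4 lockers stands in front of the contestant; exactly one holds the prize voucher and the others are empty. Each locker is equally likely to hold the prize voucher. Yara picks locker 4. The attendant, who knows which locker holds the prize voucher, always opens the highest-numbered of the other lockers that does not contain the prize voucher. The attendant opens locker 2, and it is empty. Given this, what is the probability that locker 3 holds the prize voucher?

Consider each possible location of the prize voucher in turn.
If it is in either of lockers 1 and 4 (prior 1/4 each): the attendant would have opened locker 3 instead, probability 0; weight (1/4)·0 = 0 each.
If it is in locker 2 (prior 1/4): the attendant opened locker 2, so this case is ruled out; weight (1/4)·0 = 0.
If it is in locker 3 (prior 1/4): locker 2 is the highest-numbered option available, probability 1; weight (1/4)·1 = 1/4.
The weights sum to 1/4.
So P(the prize voucher in locker 3 | the attendant opened locker 2) = (1/4) / (1/4) = 1.

1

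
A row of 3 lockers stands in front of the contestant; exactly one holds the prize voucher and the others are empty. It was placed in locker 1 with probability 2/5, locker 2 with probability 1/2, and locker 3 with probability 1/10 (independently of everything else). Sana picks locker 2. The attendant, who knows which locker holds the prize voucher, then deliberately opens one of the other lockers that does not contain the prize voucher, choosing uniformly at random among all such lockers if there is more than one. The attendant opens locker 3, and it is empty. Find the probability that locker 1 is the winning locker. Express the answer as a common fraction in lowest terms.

Apply Bayes' rule, conditioning on where the prize voucher actually is.
If it is in locker 1 (prior 2/5): the attendant has no choice, probability 1; weight (2/5)·1 = 2/5.
If it is in locker 2 (prior 1/2): the attendant has 2 equally likely choices, so probability 1/2; weight (1/2)·(1/2) = 1/4.
If it is in locker 3 (prior 1/10): the attendant opened locker 3, so this case is ruled out; weight (1/10)·0 = 0.
The weights sum to 13/20.
So P(the prize voucher in locker 1 | the attendant opened locker 3) = (2/5) / (13/20) = 8/13.

8/13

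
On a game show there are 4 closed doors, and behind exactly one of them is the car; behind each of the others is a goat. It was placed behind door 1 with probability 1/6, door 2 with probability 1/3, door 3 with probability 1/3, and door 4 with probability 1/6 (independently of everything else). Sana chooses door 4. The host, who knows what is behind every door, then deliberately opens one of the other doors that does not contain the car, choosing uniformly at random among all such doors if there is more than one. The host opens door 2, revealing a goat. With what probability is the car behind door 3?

6/11

Apply Bayes' rule, conditioning on where the car actually is.
If it is behind door 1 (prior 1/6): the host has 2 equally likely choices, so probability 1/2; weight (1/6)·(1/2) = 1/12.
If it is behind door 2 (prior 1/3): the host opened door 2, so this case is ruled out; weight (1/3)·0 = 0.
If it is behind door 3 (prior 1/3): the host has 2 equally likely choices, so probability 1/2; weight (1/3)·(1/2) = 1/6.
If it is behind door 4 (prior 1/6): the host has 3 equally likely choices, so probability 1/3; weight (1/6)·(1/3) = 1/18.
The weights sum to 11/36.
So P(the car behind door 3 | the host opened door 2) = (1/6) / (11/36) = 6/11.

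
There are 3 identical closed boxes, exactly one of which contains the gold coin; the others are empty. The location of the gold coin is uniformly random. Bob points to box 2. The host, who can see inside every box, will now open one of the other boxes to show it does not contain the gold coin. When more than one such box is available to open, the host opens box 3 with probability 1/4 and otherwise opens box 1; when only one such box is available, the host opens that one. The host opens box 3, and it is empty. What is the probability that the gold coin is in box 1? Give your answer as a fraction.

4/5

Consider each possible location of the gold coin in turn.
If it is in box 1 (prior 1/3): only box 3 is available, probability 1; weight (1/3)·1 = 1/3.
If it is in box 2 (prior 1/3): box 3 is available, opened with probability 1/4; weight (1/3)·(1/4) = 1/12.
If it is in box 3 (prior 1/3): the host opened box 3, so this case is ruled out; weight (1/3)·0 = 0.
The weights sum to 5/12.
So P(the gold coin in box 1 | the host opened box 3) = (1/3) / (5/12) = 4/5.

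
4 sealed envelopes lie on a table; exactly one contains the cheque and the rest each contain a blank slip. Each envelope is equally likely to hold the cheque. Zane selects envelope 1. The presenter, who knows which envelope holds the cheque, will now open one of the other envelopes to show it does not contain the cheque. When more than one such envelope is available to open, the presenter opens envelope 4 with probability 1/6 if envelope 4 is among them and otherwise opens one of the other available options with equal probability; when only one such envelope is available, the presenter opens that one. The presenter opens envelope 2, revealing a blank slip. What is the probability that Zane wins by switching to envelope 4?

Apply Bayes' rule, conditioning on where the cheque actually is.
If it is in envelope 1 (prior 1/4): envelope 4 is available but not opened; envelope 2 gets probability (1 − 1/6)/2 = 5/12; weight (1/4)·(5/12) = 5/48.
If it is in envelope 2 (prior 1/4): the presenter opened envelope 2, so this case is ruled out; weight (1/4)·0 = 0.
If it is in envelope 3 (prior 1/4): envelope 4 is available but not opened, probability 5/6; weight (1/4)·(5/6) = 5/24.
If it is in envelope 4 (prior 1/4): envelope 4 holds the prize so is unavailable; the presenter chooses uniformly among the 2 others, probability 1/2; weight (1/4)·(1/2) = 1/8.
The weights sum to 7/16.
So P(the cheque in envelope 4 | the presenter opened envelope 2) = (1/8) / (7/16) = 2/7.

2/7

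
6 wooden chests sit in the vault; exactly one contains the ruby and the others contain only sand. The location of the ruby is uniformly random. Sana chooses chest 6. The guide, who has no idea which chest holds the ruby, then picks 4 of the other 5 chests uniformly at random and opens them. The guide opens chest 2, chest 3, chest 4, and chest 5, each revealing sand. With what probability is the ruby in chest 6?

1/2

Apply Bayes' rule, conditioning on where the ruby actually is.
If it is in either of chests 1 and 6 (prior 1/6 each): the guide picks exactly this set with probability 1/5 regardless, and none is the prize; weight (1/6)·(1/5) = 1/30 each.
If it is in any of chests 2, 3, 4, and 5 (prior 1/6 each): that chest was opened and seen not to hold the prize — ruled out; weight (1/6)·0 = 0 each.
The weights sum to 1/15.
So P(the ruby in chest 6 | the guide opened chest 2, chest 3, chest 4, and chest 5) = (1/30) / (1/15) = 1/2.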